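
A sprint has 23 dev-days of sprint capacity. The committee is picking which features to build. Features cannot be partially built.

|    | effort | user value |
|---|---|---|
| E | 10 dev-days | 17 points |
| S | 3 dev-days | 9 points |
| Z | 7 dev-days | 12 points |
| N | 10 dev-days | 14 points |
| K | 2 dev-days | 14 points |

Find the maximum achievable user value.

52

This is an integer program with binary decision variables.
Take E, S, Z, and K: effort 10 + 3 + 7 + 2 = 22 ≤ 23, user value 17 + 9 + 12 + 14 = 52.
No other feasible combination does better.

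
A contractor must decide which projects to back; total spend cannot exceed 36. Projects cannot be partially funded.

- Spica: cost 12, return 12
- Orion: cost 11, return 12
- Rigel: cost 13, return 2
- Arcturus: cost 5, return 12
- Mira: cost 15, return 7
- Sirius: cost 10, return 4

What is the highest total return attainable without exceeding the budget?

Spica + Orion + Arcturus: cost 12 + 11 + 5 = 28 ≤ 36, return 12 + 12 + 12 = 36.
Orion + Arcturus + Mira: cost 11 + 5 + 15 = 31 ≤ 36, return 12 + 12 + 7 = 31.
Best is Spica, Orion, and Arcturus with total return 36.

36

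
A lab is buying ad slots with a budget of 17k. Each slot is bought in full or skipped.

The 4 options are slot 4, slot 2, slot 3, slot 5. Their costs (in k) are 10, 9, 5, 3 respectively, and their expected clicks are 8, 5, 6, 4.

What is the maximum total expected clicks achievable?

Treat it as a binary knapsack problem.
Allowing fractional choices, the relaxed optimum would be about 17.2, but ad slots are indivisible.
slot 4 + slot 3: cost 10 + 5 = 15 ≤ 17, expected clicks 8 + 6 = 14.
slot 4 + slot 5: cost 10 + 3 = 13 ≤ 17, expected clicks 8 + 4 = 12.
slot 2 + slot 3 + slot 5: cost 9 + 5 + 3 = 17 ≤ 17, expected clicks 5 + 6 + 4 = 15.
Best is slot 2, slot 3, and slot 5 with total expected clicks 15.

15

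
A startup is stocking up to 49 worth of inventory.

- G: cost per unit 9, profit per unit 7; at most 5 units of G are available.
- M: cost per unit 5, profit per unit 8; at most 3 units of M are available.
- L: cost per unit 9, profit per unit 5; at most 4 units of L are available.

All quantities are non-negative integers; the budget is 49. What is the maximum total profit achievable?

45

This is a bounded integer knapsack.
M has the best ratio (8/5); taking only M gives at most 3×8 = 24 (stopped by the supply cap of 3).
Mixing does better — 3×G and 3×M: cost 42 ≤ 49, profit 3·7 + 3·8 = 45.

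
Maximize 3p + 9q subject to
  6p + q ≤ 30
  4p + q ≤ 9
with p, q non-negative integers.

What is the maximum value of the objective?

81

(p,q)=(0,9): 6·0+1·9=9≤30, 4·0+1·9=9≤9, objective 81.
(p,q)=(0,8): 6·0+1·8=8≤30, 4·0+1·8=8≤9, objective 72.
No feasible integer point exceeds 81.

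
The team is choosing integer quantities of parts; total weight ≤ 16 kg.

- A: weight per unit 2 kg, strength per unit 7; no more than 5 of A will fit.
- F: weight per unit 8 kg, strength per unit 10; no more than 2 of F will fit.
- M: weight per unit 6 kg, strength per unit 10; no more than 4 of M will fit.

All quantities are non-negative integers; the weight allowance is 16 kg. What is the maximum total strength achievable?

This is a bounded integer knapsack.
5×A and 1×M: weight 16 ≤ 16, strength 5·7 + 1·10 = 45.
4×A and 1×M: weight 14 ≤ 16, strength 4·7 + 1·10 = 38.
Best is 45.

45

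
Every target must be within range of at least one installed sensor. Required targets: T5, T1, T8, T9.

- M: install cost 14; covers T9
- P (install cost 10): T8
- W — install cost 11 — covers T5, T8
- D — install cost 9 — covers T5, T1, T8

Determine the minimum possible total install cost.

23

Choose M and D: together they cover T5, T1, T8, T9 — every target.
Total install cost: 14 + 9 = 23.
No cover costs less than 23.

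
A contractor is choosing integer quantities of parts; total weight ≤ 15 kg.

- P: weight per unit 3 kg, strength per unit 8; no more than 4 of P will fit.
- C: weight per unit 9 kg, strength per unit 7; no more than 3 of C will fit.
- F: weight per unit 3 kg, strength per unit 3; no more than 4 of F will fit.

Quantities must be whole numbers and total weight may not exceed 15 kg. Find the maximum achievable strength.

35

P has the best ratio (8/3); taking only P gives at most 4×8 = 32 (stopped by the supply cap of 4).
Mixing does better — 4×P and 1×F: weight 15 ≤ 15, strength 4·8 + 1·3 = 35.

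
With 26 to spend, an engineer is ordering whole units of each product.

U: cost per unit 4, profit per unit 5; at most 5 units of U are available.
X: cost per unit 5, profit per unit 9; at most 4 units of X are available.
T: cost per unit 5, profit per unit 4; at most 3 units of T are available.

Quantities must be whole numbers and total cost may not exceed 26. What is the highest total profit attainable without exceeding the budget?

4×X and 1×T: cost 25 ≤ 26, profit 4·9 + 1·4 = 40.
1×U and 4×X: cost 24 ≤ 26, profit 1·5 + 4·9 = 41.
Best is 41.

41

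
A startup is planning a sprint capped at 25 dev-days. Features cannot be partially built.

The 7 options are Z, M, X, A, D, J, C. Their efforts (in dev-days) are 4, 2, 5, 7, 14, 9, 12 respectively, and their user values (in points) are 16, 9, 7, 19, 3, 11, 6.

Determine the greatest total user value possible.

55

Z + X + A + J: effort 4 + 5 + 7 + 9 = 25 ≤ 25, user value 16 + 7 + 19 + 11 = 53.
Z + M + A + J: effort 4 + 2 + 7 + 9 = 22 ≤ 25, user value 16 + 9 + 19 + 11 = 55.
Best is Z, M, A, and J with total user value 55.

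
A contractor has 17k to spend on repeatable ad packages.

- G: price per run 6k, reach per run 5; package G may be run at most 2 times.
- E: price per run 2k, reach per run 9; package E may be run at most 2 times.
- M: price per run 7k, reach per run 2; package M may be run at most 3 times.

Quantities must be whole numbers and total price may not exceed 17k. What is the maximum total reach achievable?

This is a bounded integer knapsack.
E has the best ratio (9/2); taking only E gives at most 2×9 = 18 (stopped by the supply cap of 2).
Mixing does better — 2×G and 2×E: price 16 ≤ 17, reach 2·5 + 2·9 = 28.

28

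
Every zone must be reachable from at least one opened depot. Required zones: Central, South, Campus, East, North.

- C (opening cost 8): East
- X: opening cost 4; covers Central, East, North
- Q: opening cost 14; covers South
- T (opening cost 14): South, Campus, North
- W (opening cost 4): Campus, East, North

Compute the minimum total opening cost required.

Choose X and T: together they cover Central, South, Campus, East, North — every zone.
Total opening cost: 4 + 14 = 18.

18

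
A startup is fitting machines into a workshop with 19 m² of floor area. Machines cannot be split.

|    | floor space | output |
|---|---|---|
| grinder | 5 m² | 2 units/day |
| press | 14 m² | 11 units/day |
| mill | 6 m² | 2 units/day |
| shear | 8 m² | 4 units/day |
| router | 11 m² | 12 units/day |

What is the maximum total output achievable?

16

This is a 0-1 knapsack instance.
Allowing fractional choices, the relaxed optimum would be about 18.3, but machines are indivisible.
shear + router: floor space 8 + 11 = 19 ≤ 19, output 4 + 12 = 16.
grinder + router: floor space 5 + 11 = 16 ≤ 19, output 2 + 12 = 14.
Best is shear and router with total output 16.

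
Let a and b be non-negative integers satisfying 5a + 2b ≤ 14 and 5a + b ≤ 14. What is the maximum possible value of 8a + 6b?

42

(a,b)=(0,7): 5·0+2·7=14≤14, 5·0+1·7=7≤14, objective 42.
(a,b)=(0,6): 5·0+2·6=12≤14, 5·0+1·6=6≤14, objective 36.
Maximum is 42 at (a,b)=(0,7).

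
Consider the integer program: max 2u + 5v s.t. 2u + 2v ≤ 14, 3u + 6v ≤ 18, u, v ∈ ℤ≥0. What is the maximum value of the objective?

(u,v)=(0,3): 2·0+2·3=6≤14, 3·0+6·3=18≤18, objective 15.
(u,v)=(1,2): 2·1+2·2=6≤14, 3·1+6·2=15≤18, objective 12.
(u,v)=(0,2): 2·0+2·2=4≤14, 3·0+6·2=12≤18, objective 10.
Maximum is 15 at (u,v)=(0,3).

15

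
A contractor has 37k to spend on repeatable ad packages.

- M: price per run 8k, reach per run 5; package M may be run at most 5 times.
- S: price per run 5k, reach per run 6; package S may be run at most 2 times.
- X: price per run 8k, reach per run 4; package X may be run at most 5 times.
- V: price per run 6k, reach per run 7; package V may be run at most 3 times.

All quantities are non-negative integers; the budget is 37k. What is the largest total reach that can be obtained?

38

Take 1×M, 2×S, and 3×V: price 36 ≤ 37, reach 1·5 + 2·6 + 3·7 = 38.
S has the best ratio (6/5) and is taken to its limit of 2; remaining capacity is filled optimally with the others.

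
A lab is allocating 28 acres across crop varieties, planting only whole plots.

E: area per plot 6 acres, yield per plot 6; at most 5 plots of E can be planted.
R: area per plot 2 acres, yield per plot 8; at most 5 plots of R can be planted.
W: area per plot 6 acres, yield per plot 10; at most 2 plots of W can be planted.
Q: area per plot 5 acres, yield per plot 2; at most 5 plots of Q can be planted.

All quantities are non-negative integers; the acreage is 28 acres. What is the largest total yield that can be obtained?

66

This is a bounded integer knapsack.
R has the best ratio (8/2); taking only R gives at most 5×8 = 40 (stopped by the supply cap of 5).
Mixing does better — 1×E, 5×R, and 2×W: area 28 ≤ 28, yield 1·6 + 5·8 + 2·10 = 66.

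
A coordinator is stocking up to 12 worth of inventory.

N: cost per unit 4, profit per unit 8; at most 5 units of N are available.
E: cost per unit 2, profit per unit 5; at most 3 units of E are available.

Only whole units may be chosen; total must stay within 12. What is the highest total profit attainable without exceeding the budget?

26

This is a bounded integer knapsack.
E has the best ratio (5/2); taking only E gives at most 3×5 = 15 (stopped by the supply cap of 3).
Mixing does better — 2×N and 2×E: cost 12 ≤ 12, profit 2·8 + 2·5 = 26.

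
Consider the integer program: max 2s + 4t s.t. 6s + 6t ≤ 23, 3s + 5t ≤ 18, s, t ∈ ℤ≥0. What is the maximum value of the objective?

12

Relaxing integrality, the LP optimum is 14.40 at (s,t) = (0, 3.6), which is not an integer point.
(s,t)=(0,3): 6·0+6·3=18≤23, 3·0+5·3=15≤18, objective 12.
(s,t)=(1,2): 6·1+6·2=18≤23, 3·1+5·2=13≤18, objective 10.
(s,t)=(0,2): 6·0+6·2=12≤23, 3·0+5·2=10≤18, objective 8.
No feasible integer point exceeds 12.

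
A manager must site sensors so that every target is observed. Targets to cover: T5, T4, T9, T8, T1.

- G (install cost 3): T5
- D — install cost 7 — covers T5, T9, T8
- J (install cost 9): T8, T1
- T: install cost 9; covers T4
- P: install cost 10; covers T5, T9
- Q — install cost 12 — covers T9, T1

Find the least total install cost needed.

This is an integer covering problem.
Choose D, J, and T: together they cover T5, T4, T9, T8, T1 — every target.
Total install cost: 7 + 9 + 9 = 25.
No cover costs less than 25.

25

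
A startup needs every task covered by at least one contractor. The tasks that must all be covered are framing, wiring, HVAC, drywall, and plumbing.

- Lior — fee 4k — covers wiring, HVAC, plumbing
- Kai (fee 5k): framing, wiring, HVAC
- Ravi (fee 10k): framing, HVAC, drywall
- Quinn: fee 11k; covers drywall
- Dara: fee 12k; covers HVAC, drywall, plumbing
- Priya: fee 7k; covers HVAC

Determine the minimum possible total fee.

14

The greedy cost-per-new-task heuristic would pick Lior, Kai, and Ravi for 19, but a cheaper cover exists.
Choose Lior and Ravi: together they cover framing, wiring, HVAC, drywall, plumbing — every task.
Total fee: 4 + 10 = 14.
No cover costs less than 14.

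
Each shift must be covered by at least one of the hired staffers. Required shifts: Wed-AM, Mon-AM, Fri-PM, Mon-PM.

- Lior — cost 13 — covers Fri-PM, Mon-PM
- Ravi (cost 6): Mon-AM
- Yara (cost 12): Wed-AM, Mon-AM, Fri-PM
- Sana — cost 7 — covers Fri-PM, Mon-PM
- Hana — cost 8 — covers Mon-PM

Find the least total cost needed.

The greedy cost-per-new-shift heuristic would pick Sana, Ravi, and Yara for 25, but a cheaper cover exists.
Choose Yara and Sana: together they cover Wed-AM, Mon-AM, Fri-PM, Mon-PM — every shift.
Total cost: 12 + 7 = 19.
No cover costs less than 19.

19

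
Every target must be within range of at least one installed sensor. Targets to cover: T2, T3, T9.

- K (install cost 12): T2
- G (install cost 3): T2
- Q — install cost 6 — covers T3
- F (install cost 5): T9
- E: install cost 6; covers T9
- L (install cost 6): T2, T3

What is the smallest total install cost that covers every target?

11

This is a weighted set-cover instance.
Choose F and L: together they cover T2, T3, T9 — every target.
Total install cost: 5 + 6 = 11.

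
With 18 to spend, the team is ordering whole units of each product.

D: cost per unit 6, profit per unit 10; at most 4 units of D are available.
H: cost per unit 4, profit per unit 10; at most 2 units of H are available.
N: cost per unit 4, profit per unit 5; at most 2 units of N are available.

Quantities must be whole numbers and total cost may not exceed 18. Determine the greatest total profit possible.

H has the best ratio (10/4); taking only H gives at most 2×10 = 20 (stopped by the supply cap of 2).
Mixing does better — 1×D, 2×H, and 1×N: cost 18 ≤ 18, profit 1·10 + 2·10 + 1·5 = 35.

35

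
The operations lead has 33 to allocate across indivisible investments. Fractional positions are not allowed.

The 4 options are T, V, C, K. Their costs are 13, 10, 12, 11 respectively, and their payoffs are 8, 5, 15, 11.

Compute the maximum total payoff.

31

Take V, C, and K: cost 10 + 12 + 11 = 33 ≤ 33, payoff 5 + 15 + 11 = 31.
No other feasible combination does better.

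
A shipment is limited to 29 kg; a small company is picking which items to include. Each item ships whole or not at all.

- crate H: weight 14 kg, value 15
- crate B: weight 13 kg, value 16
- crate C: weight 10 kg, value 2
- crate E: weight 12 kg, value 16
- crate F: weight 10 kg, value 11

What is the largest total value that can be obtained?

32

Allowing fractional choices, the relaxed optimum would be about 36.4, but items are indivisible.
crate B + crate E: weight 13 + 12 = 25 ≤ 29, value 16 + 16 = 32.
crate H + crate E: weight 14 + 12 = 26 ≤ 29, value 15 + 16 = 31.
Best is crate B and crate E with total value 32.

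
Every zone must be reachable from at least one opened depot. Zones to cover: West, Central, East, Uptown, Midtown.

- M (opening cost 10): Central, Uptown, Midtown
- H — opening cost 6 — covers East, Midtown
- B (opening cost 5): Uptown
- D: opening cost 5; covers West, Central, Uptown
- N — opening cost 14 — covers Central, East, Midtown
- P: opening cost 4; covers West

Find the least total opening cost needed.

11

Choose H and D: together they cover West, Central, East, Uptown, Midtown — every zone.
Total opening cost: 6 + 5 = 11.
No cover costs less than 11.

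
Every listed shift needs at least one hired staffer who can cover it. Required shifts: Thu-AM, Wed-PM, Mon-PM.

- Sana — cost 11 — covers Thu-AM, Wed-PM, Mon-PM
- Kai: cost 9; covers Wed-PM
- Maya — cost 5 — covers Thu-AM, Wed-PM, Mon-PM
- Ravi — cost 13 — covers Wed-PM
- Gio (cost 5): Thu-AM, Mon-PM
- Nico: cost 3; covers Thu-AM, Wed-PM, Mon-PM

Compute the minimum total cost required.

3

Nico alone covers Thu-AM, Wed-PM, Mon-PM — every shift.
Total cost: 3.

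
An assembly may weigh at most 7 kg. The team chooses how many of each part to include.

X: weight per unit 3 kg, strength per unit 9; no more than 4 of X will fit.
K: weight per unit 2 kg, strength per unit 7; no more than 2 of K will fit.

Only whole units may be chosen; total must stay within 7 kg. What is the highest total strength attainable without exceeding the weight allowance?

23

2×X: weight 6 ≤ 7, strength 2·9 = 18.
1×X and 2×K: weight 7 ≤ 7, strength 1·9 + 2·7 = 23.
Best is 23.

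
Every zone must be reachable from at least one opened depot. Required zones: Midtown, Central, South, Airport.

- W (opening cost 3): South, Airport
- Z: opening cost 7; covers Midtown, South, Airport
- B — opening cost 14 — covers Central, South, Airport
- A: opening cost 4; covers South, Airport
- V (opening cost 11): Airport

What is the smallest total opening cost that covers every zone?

21

Choose Z and B: together they cover Midtown, Central, South, Airport — every zone.
Total opening cost: 7 + 14 = 21.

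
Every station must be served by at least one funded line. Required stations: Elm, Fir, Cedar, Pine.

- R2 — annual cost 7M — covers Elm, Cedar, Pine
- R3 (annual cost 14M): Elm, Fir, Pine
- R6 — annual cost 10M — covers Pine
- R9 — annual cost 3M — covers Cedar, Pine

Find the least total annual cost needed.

17

This is an integer covering problem.
The greedy cost-per-new-station heuristic would pick R9, R2, and R3 for 24, but a cheaper cover exists.
Choose R3 and R9: together they cover Elm, Fir, Cedar, Pine — every station.
Total annual cost: 14 + 3 = 17.
No cover costs less than 17.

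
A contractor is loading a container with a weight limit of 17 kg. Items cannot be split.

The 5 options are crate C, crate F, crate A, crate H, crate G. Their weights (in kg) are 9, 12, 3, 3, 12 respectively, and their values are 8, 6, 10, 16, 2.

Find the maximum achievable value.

34

crate C + crate H: weight 9 + 3 = 12 ≤ 17, value 8 + 16 = 24.
crate C + crate A + crate H: weight 9 + 3 + 3 = 15 ≤ 17, value 8 + 10 + 16 = 34.
crate A + crate H: weight 3 + 3 = 6 ≤ 17, value 10 + 16 = 26.
Best is crate C, crate A, and crate H with total value 34.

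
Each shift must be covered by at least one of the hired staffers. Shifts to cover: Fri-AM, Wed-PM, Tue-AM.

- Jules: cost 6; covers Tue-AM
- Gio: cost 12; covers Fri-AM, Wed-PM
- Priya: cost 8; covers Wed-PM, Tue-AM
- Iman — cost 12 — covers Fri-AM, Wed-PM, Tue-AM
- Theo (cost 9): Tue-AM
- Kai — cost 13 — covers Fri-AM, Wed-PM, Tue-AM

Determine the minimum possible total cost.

The greedy cost-per-new-shift heuristic would pick Priya and Gio for 20, but a cheaper cover exists.
Iman alone covers Fri-AM, Wed-PM, Tue-AM — every shift.
Total cost: 12.
No cover costs less than 12.

12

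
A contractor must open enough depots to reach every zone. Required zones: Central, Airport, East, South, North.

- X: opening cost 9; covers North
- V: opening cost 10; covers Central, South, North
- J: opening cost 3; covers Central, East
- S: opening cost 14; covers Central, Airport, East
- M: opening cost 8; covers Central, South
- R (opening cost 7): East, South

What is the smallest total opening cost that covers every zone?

24

The greedy cost-per-new-zone heuristic would pick J, V, and S for 27, but a cheaper cover exists.
Choose V and S: together they cover Central, Airport, East, South, North — every zone.
Total opening cost: 10 + 14 = 24.
No cover costs less than 24.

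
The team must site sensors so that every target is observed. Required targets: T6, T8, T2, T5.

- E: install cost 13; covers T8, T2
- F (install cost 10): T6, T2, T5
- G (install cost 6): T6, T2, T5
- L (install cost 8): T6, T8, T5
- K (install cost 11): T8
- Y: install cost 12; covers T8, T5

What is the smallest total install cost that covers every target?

14

Choose G and L: together they cover T6, T8, T2, T5 — every target.
Total install cost: 6 + 8 = 14.
No cover costs less than 14.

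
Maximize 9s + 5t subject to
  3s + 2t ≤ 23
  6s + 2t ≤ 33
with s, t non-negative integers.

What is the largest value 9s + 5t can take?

The continuous relaxation peaks at (3.33, 6.5) with value 62.50; rounding to a feasible lattice point costs some objective.
(s,t)=(3,7): 3·3+2·7=23≤23, 6·3+2·7=32≤33, objective 62.
(s,t)=(2,8): 3·2+2·8=22≤23, 6·2+2·8=28≤33, objective 58.
(s,t)=(3,6): 3·3+2·6=21≤23, 6·3+2·6=30≤33, objective 57.
Maximum is 62 at (s,t)=(3,7).

62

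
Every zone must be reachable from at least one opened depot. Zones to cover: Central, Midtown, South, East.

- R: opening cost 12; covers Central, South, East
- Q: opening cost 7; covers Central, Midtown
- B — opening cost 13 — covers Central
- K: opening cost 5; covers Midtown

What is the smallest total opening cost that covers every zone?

17

The greedy cost-per-new-zone heuristic would pick Q and R for 19, but a cheaper cover exists.
Choose R and K: together they cover Central, Midtown, South, East — every zone.
Total opening cost: 12 + 5 = 17.
No cover costs less than 17.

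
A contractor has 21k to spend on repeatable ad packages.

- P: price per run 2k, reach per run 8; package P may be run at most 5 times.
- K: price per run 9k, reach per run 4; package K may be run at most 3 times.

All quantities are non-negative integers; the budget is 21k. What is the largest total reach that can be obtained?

Take 5×P and 1×K: price 19 ≤ 21, reach 5·8 + 1·4 = 44.
P has the best ratio (8/2) and is taken to its limit of 5; remaining capacity is filled optimally with the others.

44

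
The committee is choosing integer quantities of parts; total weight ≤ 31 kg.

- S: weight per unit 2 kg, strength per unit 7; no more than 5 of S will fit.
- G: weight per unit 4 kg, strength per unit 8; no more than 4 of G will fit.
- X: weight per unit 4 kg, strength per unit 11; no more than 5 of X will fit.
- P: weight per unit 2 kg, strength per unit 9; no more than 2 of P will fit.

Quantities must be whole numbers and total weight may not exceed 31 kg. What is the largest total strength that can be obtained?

5×S, 4×X, and 2×P: weight 30 ≤ 31, strength 5·7 + 4·11 + 2·9 = 97.
3×S, 5×X, and 2×P: weight 30 ≤ 31, strength 3·7 + 5·11 + 2·9 = 94.
Best is 97.

97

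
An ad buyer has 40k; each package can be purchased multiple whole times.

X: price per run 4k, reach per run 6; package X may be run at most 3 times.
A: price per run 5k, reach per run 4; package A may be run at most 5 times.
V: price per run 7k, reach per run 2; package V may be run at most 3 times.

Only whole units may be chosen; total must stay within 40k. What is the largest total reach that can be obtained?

3×X and 5×A: price 37 ≤ 40, reach 3·6 + 5·4 = 38.
3×X, 4×A, and 1×V: price 39 ≤ 40, reach 3·6 + 4·4 + 1·2 = 36.
Best is 38.

38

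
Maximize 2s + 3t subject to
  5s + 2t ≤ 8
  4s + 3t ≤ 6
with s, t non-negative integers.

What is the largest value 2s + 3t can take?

6

(s,t)=(0,2): 5·0+2·2=4≤8, 4·0+3·2=6≤6, objective 6.
(s,t)=(0,1): 5·0+2·1=2≤8, 4·0+3·1=3≤6, objective 3.
The best lattice point is (0,2), giving 6.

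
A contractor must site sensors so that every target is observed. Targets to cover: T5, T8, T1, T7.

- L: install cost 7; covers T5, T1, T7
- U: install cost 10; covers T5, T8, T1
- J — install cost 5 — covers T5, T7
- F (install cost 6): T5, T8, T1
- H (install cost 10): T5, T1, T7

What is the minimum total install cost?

11

Choose J and F: together they cover T5, T8, T1, T7 — every target.
Total install cost: 5 + 6 = 11.
No cover costs less than 11.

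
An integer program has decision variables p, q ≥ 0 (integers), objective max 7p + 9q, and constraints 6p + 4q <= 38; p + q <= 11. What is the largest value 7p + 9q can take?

81

The continuous relaxation peaks at (0, 9.5) with value 85.50; rounding to a feasible lattice point costs some objective.
(p,q)=(0,9): 6·0+4·9=36≤38, 1·0+1·9=9≤11, objective 81.
(p,q)=(1,8): 6·1+4·8=38≤38, 1·1+1·8=9≤11, objective 79.
No feasible integer point exceeds 81.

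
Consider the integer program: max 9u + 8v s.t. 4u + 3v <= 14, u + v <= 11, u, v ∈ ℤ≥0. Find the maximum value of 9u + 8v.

34

(u,v)=(2,2) is feasible, giving 34.
(u,v)=(1,3) is feasible, giving 33.
(u,v)=(0,4) is feasible, giving 32.
The best lattice point is (2,2), giving 34.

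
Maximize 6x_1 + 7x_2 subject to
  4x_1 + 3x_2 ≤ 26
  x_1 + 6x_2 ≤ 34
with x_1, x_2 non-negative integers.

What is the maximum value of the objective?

Relaxing integrality, the LP optimum is 52.10 at (x_1,x_2) = (2.57, 5.24), which is not an integer point.
(x_1,x_2)=(2,5): 4·2+3·5=23≤26, 1·2+6·5=32≤34, objective 47.
(x_1,x_2)=(3,4): 4·3+3·4=24≤26, 1·3+6·4=27≤34, objective 46.
(x_1,x_2)=(1,5): 4·1+3·5=19≤26, 1·1+6·5=31≤34, objective 41.
No feasible integer point exceeds 47.

47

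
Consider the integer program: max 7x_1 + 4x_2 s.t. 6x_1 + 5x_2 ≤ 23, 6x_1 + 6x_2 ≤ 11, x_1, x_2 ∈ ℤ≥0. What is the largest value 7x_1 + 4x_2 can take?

(x_1,x_2)=(1,0): 6·1+5·0=6≤23, 6·1+6·0=6≤11, objective 7.
(x_1,x_2)=(0,1): 6·0+5·1=5≤23, 6·0+6·1=6≤11, objective 4.
(x_1,x_2)=(0,0): 6·0+5·0=0≤23, 6·0+6·0=0≤11, objective 0.
The best lattice point is (1,0), giving 7.

7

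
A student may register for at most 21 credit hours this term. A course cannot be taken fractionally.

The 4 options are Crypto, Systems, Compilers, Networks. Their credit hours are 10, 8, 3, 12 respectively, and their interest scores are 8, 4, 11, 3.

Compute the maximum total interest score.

23

Take Crypto, Systems, and Compilers: credit hours 10 + 8 + 3 = 21 ≤ 21, interest score 8 + 4 + 11 = 23.
No other feasible combination does better.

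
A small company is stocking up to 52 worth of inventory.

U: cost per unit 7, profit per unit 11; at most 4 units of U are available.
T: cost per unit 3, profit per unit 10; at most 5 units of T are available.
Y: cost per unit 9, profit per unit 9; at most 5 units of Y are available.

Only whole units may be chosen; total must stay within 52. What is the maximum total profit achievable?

103

This is a bounded integer knapsack.
Take 4×U, 5×T, and 1×Y: cost 52 ≤ 52, profit 4·11 + 5·10 + 1·9 = 103.
T has the best ratio (10/3) and is taken to its limit of 5; remaining capacity is filled optimally with the others.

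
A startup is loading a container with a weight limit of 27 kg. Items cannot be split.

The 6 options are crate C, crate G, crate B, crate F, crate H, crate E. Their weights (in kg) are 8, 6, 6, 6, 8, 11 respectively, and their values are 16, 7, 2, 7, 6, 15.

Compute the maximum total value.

Take crate C, crate G, and crate E: weight 8 + 6 + 11 = 25 ≤ 27, value 16 + 7 + 15 = 38.
No feasible combination exceeds this.

38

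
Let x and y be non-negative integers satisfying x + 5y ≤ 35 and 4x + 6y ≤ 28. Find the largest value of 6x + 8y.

42

(x,y)=(7,0): 1·7+5·0=7≤35, 4·7+6·0=28≤28, objective 42.
(x,y)=(6,0): 1·6+5·0=6≤35, 4·6+6·0=24≤28, objective 36.
No feasible integer point exceeds 42.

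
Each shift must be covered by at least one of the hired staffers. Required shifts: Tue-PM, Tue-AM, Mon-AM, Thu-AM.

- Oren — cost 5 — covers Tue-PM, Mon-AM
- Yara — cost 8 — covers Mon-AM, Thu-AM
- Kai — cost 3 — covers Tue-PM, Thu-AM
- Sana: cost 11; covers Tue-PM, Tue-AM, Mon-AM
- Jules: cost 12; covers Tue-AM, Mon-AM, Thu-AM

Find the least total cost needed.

14

This is a weighted set-cover instance.
The greedy cost-per-new-shift heuristic would pick Kai, Oren, and Sana for 19, but a cheaper cover exists.
Choose Kai and Sana: together they cover Tue-PM, Tue-AM, Mon-AM, Thu-AM — every shift.
Total cost: 3 + 11 = 14.
No cover costs less than 14.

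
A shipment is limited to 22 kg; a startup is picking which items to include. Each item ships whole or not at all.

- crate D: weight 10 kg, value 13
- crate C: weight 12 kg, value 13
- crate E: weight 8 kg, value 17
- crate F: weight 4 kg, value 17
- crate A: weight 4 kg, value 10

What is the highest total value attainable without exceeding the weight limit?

47

Treat it as a binary knapsack problem.
Allowing fractional choices, the relaxed optimum would be about 51.8, but items are indivisible.
crate E + crate F + crate A: weight 8 + 4 + 4 = 16 ≤ 22, value 17 + 17 + 10 = 44.
crate D + crate E + crate F: weight 10 + 8 + 4 = 22 ≤ 22, value 13 + 17 + 17 = 47.
Best is crate D, crate E, and crate F with total value 47.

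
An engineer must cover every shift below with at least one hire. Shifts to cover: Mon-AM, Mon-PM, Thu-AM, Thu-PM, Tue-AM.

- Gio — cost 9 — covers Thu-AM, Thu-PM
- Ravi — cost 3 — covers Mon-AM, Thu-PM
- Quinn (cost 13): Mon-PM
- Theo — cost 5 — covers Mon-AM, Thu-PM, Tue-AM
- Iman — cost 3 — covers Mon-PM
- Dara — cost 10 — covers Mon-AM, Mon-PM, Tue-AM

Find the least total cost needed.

17

The greedy cost-per-new-shift heuristic would pick Ravi, Iman, Theo, and Gio for 20, but a cheaper cover exists.
Choose Gio, Theo, and Iman: together they cover Mon-AM, Mon-PM, Thu-AM, Thu-PM, Tue-AM — every shift.
Total cost: 9 + 5 + 3 = 17.
No cover costs less than 17.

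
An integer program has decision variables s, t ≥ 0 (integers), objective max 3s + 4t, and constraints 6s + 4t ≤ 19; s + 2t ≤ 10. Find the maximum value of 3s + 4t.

16

Relaxing integrality, the LP optimum is 19.00 at (s,t) = (0, 4.75), which is not an integer point.
(s,t)=(0,4): 6·0+4·4=16≤19, 1·0+2·4=8≤10, objective 16.
(s,t)=(1,3): 6·1+4·3=18≤19, 1·1+2·3=7≤10, objective 15.
(s,t)=(0,3): 6·0+4·3=12≤19, 1·0+2·3=6≤10, objective 12.
Maximum is 16 at (s,t)=(0,4).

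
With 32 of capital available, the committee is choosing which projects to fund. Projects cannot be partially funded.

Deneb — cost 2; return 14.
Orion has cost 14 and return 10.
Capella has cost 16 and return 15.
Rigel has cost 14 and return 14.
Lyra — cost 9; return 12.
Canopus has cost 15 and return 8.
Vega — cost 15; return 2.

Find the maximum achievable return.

43

Deneb + Capella + Lyra: cost 2 + 16 + 9 = 27 ≤ 32, return 14 + 15 + 12 = 41.
Deneb + Capella + Rigel: cost 2 + 16 + 14 = 32 ≤ 32, return 14 + 15 + 14 = 43.
Best is Deneb, Capella, and Rigel with total return 43.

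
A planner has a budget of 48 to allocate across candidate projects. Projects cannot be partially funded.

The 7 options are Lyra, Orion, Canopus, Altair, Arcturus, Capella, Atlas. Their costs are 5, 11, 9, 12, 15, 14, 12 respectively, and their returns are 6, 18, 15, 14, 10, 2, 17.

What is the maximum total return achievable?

64

Allowing fractional choices, the relaxed optimum would be about 68.8, but projects are indivisible.
Orion + Canopus + Altair + Arcturus: cost 11 + 9 + 12 + 15 = 47 ≤ 48, return 18 + 15 + 14 + 10 = 57.
Orion + Canopus + Arcturus + Atlas: cost 11 + 9 + 15 + 12 = 47 ≤ 48, return 18 + 15 + 10 + 17 = 60.
Orion + Canopus + Altair + Atlas: cost 11 + 9 + 12 + 12 = 44 ≤ 48, return 18 + 15 + 14 + 17 = 64.
Best is Orion, Canopus, Altair, and Atlas with total return 64.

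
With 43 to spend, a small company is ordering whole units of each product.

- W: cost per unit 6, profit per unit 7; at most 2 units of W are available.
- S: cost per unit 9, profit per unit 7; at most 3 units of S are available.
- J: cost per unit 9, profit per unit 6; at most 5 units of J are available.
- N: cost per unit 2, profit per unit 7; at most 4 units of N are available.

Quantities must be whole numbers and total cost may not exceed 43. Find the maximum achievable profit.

56

This is a bounded integer knapsack.
Take 1×W, 3×S, and 4×N: cost 41 ≤ 43, profit 1·7 + 3·7 + 4·7 = 56.
N has the best ratio (7/2) and is taken to its limit of 4; remaining capacity is filled optimally with the others.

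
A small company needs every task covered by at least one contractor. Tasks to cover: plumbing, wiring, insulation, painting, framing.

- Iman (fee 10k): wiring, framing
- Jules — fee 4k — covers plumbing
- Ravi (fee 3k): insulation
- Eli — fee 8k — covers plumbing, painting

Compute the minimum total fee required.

This is an integer covering problem.
The greedy cost-per-new-task heuristic would pick Ravi, Jules, Iman, and Eli for 25, but a cheaper cover exists.
Choose Iman, Ravi, and Eli: together they cover plumbing, wiring, insulation, painting, framing — every task.
Total fee: 10 + 3 + 8 = 21.
No cover costs less than 21.

21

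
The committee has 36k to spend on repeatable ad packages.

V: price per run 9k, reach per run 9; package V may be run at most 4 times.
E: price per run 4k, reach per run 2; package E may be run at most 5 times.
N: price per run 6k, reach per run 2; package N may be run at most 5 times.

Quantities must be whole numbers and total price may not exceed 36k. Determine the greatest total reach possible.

36

Take 4×V: price 36 ≤ 36, reach 4·9 = 36.
V has the best ratio (9/9) and is taken to its limit of 4; remaining capacity is filled optimally with the others.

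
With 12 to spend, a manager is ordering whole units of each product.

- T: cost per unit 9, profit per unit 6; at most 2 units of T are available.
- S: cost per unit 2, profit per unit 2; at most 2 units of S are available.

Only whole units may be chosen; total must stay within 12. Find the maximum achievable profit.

8

This is a bounded integer knapsack.
Take 1×T and 1×S: cost 11 ≤ 12, profit 1·6 + 1·2 = 8.
No other integer combination yields more.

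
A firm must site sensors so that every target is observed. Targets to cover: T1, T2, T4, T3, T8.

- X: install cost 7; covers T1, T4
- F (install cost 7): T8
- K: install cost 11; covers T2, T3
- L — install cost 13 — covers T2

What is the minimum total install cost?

25

This is an integer covering problem.
Choose X, F, and K: together they cover T1, T2, T4, T3, T8 — every target.
Total install cost: 7 + 7 + 11 = 25.
No cover costs less than 25.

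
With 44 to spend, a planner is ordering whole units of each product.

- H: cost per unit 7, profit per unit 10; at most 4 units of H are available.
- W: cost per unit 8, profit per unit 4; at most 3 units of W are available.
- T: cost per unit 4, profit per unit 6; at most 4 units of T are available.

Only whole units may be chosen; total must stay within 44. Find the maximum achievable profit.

T has the best ratio (6/4); taking only T gives at most 4×6 = 24 (stopped by the supply cap of 4).
Mixing does better — 4×H and 4×T: cost 44 ≤ 44, profit 4·10 + 4·6 = 64.

64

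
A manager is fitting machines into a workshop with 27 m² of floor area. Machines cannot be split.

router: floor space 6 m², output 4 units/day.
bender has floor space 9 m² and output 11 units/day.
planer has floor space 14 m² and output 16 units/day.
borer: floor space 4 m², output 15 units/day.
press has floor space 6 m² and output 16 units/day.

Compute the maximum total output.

Allowing fractional choices, the relaxed optimum would be about 51.1, but machines are indivisible.
router + bender + borer + press: floor space 6 + 9 + 4 + 6 = 25 ≤ 27, output 4 + 11 + 15 + 16 = 46.
bender + borer + press: floor space 9 + 4 + 6 = 19 ≤ 27, output 11 + 15 + 16 = 42.
planer + borer + press: floor space 14 + 4 + 6 = 24 ≤ 27, output 16 + 15 + 16 = 47.
Best is planer, borer, and press with total output 47.

47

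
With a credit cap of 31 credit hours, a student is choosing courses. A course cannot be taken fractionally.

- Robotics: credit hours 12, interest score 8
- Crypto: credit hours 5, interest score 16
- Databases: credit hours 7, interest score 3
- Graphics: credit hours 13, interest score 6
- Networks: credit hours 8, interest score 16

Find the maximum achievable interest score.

40

This is a 0-1 knapsack instance.
Robotics + Crypto + Networks: credit hours 12 + 5 + 8 = 25 ≤ 31, interest score 8 + 16 + 16 = 40.
Crypto + Databases + Networks: credit hours 5 + 7 + 8 = 20 ≤ 31, interest score 16 + 3 + 16 = 35.
Crypto + Graphics + Networks: credit hours 5 + 13 + 8 = 26 ≤ 31, interest score 16 + 6 + 16 = 38.
Best is Robotics, Crypto, and Networks with total interest score 40.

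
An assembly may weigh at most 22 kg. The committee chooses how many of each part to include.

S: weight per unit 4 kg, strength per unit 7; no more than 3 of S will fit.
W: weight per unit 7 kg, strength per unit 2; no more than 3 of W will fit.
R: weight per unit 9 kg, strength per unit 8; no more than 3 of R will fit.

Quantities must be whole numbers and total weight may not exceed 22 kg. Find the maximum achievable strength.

Take 3×S and 1×R: weight 21 ≤ 22, strength 3·7 + 1·8 = 29.
S has the best ratio (7/4) and is taken to its limit of 3; remaining capacity is filled optimally with the others.

29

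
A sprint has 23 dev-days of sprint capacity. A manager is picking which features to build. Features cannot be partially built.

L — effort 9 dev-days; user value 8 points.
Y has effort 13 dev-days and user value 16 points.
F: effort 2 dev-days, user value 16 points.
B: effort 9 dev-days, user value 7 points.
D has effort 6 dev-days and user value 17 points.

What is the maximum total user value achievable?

49

Allowing fractional choices, the relaxed optimum would be about 50.8, but features are indivisible.
Y + F + D: effort 13 + 2 + 6 = 21 ≤ 23, user value 16 + 16 + 17 = 49.
L + F + D: effort 9 + 2 + 6 = 17 ≤ 23, user value 8 + 16 + 17 = 41.
Best is Y, F, and D with total user value 49.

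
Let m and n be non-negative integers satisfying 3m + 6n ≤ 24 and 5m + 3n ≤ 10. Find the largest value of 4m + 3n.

9

(m,n)=(0,3): 3·0+6·3=18≤24, 5·0+3·3=9≤10, objective 9.
(m,n)=(0,2): 3·0+6·2=12≤24, 5·0+3·2=6≤10, objective 6.
The best lattice point is (0,3), giving 9.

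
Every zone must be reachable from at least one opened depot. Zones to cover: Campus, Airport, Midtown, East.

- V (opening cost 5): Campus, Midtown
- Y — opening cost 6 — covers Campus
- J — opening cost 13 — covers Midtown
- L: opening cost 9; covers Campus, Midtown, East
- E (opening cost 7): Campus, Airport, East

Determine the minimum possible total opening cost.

12

This is a weighted set-cover instance.
Choose V and E: together they cover Campus, Airport, Midtown, East — every zone.
Total opening cost: 5 + 7 = 12.
No cover costs less than 12.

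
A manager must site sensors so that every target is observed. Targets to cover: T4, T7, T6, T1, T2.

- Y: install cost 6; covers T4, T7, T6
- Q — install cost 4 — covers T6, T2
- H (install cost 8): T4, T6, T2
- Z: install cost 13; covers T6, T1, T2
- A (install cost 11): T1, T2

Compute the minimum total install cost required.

17

Choose Y and A: together they cover T4, T7, T6, T1, T2 — every target.
Total install cost: 6 + 11 = 17.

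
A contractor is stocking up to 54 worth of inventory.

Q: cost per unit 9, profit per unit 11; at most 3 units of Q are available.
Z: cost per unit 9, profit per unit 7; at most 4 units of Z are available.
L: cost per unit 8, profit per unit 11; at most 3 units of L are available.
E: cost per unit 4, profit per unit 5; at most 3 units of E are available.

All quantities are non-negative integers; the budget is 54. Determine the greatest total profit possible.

This is a bounded integer knapsack.
1×Q, 1×Z, 3×L, and 3×E: cost 54 ≤ 54, profit 1·11 + 1·7 + 3·11 + 3·5 = 66.
2×Q, 3×L, and 3×E: cost 54 ≤ 54, profit 2·11 + 3·11 + 3·5 = 70.
Best is 70.

70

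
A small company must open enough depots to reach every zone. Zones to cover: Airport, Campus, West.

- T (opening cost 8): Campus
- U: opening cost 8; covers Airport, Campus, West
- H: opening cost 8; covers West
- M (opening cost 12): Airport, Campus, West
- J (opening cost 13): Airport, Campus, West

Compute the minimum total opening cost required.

8

U alone covers Airport, Campus, West — every zone.
Total opening cost: 8.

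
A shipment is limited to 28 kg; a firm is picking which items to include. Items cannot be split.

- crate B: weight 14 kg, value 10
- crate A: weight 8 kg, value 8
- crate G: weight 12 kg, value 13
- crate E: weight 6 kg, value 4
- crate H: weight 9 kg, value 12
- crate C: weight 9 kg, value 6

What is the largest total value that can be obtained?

29

Allowing fractional choices, the relaxed optimum would be about 32.0, but items are indivisible.
crate A + crate H + crate C: weight 8 + 9 + 9 = 26 ≤ 28, value 8 + 12 + 6 = 26.
crate G + crate E + crate H: weight 12 + 6 + 9 = 27 ≤ 28, value 13 + 4 + 12 = 29.
crate G + crate H: weight 12 + 9 = 21 ≤ 28, value 13 + 12 = 25.
Best is crate G, crate E, and crate H with total value 29.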